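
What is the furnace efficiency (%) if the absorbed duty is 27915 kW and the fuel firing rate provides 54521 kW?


Furnace efficiency = Q_absorbed / Q_fuel * 100
= 27915 / 54521 * 100 = 51.20

51.20 %


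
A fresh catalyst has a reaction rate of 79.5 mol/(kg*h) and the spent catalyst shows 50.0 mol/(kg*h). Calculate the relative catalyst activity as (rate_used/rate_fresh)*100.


Activity (%) = (rate_used / rate_fresh) * 100
rate_used = 50.0, rate_fresh = 79.5
= (50.0 / 79.5) * 100
= 0.6289 * 100 = 62.89

62.89 %


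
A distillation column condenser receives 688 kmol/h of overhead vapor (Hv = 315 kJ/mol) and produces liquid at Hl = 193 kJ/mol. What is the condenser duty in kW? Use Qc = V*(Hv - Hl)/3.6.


Qc = 688 * (315 - 193) / 3.6 = 688 * 122 / 3.6 = 23320

23320 kW


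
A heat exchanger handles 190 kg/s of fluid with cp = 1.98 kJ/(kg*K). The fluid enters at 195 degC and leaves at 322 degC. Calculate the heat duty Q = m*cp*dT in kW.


Q = m_dot * cp * delta_T
delta_T = 322 - 195 = 127 K
Q = 190 * 1.98 * 127
= 376.2 * 127
= 47777.4 kW

47777.4 kW


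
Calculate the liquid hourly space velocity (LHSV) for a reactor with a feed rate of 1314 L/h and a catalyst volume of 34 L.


LHSV = volumetric feed rate / catalyst volume
= 1314 L/h / 34 L
= 38.65 h^-1

38.65 h^-1


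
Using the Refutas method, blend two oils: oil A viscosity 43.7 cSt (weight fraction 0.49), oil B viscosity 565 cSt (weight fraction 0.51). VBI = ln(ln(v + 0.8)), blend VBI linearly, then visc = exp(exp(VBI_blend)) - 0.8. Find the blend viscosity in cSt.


Refutas method: VBN_i = 14.534*ln(ln(visc_i + 0.8)) + 10.975, blended linearly by mass fraction; since VBN is linear in VBI_i = ln(ln(visc_i + 0.8)) and the fractions sum to 1, blend VBI directly: visc = exp(exp(VBI_blend)) - 0.8
VBI_1 = ln(ln(43.7 + 0.8)) = 1.33381
VBI_2 = ln(ln(565 + 0.8)) = 1.8466
VBI_blend = 0.49 * 1.33381 + 0.51 * 1.8466 = 1.59533
visc_blend = exp(exp(1.59533)) - 0.8 = 137.6

137.6 cSt


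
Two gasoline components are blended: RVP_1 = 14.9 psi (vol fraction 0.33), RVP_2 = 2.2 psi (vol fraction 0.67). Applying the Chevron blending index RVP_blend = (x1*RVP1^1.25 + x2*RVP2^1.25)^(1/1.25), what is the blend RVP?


Chevron index: RVP_blend = (sum xi*RVPi^1.25)^(1/1.25)
RVP^1.25 terms: 0.33 * 14.9^1.25 + 0.67 * 2.2^1.25 = 11.4556
RVP_blend = 11.4556^(1/1.25) = 7.034

7.034 psi


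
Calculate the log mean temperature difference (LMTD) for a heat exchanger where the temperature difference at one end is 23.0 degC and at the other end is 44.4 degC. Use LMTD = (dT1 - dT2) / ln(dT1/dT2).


LMTD = (dT1 - dT2) / ln(dT1/dT2)
= (23.0 - 44.4) / ln(23.0 / 44.4) = -21.4 / -0.657745 = 32.54

32.54 degC


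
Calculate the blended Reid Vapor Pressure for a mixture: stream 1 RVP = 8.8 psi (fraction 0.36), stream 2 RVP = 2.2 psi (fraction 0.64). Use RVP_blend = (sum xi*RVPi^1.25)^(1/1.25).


Chevron index: RVP_blend = (sum xi*RVPi^1.25)^(1/1.25)
RVP^1.25 terms: 0.36 * 8.8^1.25 + 0.64 * 2.2^1.25 = 7.17118
RVP_blend = 7.17118^(1/1.25) = 4.836

4.836 psi


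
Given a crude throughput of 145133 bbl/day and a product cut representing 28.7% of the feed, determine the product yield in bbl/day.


Crude throughput = 145133 bbl/day
Fraction yield = 28.7%
yield = throughput * fraction / 100
yield = 145133 * 28.7 / 100 = 41653.171

41653.171 bbl/day


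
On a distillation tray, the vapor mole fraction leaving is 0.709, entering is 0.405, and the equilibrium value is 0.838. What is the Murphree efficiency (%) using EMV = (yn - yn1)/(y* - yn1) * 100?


Murphree vapor efficiency: EMV = (y_n - y_(n-1)) / (y*_n - y_(n-1)) * 100
EMV = (0.709 - 0.405) / (0.838 - 0.405) * 100 = 0.304 / 0.433 * 100 = 70.21

70.21 %


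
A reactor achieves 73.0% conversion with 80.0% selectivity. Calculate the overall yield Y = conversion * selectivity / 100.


Overall yield = conversion (%) * selectivity (%) / 100
Conversion = 73.0%, Selectivity = 80.0%
Y = 73.0 * 80.0 / 100
= 58.4 %

58.4 %


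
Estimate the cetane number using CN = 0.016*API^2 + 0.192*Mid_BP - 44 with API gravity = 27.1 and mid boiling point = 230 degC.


CN = 0.016 * 27.1^2 + 0.192 * 230 - 44
CN = 11.75056 + 44.16 - 44 = 11.91056

11.91056


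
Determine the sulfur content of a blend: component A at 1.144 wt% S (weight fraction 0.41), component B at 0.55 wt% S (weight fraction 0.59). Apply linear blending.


Linear sulfur blending: S_blend = x1*S1 + x2*S2
Contribution 1: 0.41 * 1.144 = 0.46904 wt%
Contribution 2: 0.59 * 0.55 = 0.3245 wt%
S_blend = 0.46904 + 0.3245 = 0.79354

0.79354 wt%


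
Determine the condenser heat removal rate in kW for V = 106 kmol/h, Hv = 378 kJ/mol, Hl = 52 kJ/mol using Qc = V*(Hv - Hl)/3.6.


Qc = 106 * (378 - 52) / 3.6 = 106 * 326 / 3.6 = 9599

9599 kW


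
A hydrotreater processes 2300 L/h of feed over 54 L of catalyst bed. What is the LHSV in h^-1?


LHSV = volumetric feed rate / catalyst volume
= 2300 L/h / 54 L
= 42.59 h^-1

42.59 h^-1


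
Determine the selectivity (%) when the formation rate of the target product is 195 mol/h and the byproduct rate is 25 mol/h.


Selectivity = desired / (desired + undesired) * 100
Total products = 195 + 25 = 220 mol/h
S = 195 / 220 * 100
= 0.8864 * 100
= 88.64 %

88.64 %


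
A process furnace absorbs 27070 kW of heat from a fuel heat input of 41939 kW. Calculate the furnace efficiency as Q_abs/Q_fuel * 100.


Furnace efficiency = Q_absorbed / Q_fuel * 100
= 27070 / 41939 * 100 = 64.55

64.55 %


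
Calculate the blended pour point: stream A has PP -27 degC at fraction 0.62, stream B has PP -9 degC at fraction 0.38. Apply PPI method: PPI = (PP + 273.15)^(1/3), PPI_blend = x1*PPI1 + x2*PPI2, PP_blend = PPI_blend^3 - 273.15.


PPI_1 = (-27 + 273.15)^(1/3) = 6.2671
PPI_2 = (-9 + 273.15)^(1/3) = 6.416283
PPI_blend = 0.62 * 6.2671 + 0.38 * 6.416283 = 6.32379
PP_blend = 6.32379^3 - 273.15 = 252.8904 - 273.15 = -20.26

-20.26 degC


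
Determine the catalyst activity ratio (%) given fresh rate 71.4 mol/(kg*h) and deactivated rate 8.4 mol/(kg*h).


Activity (%) = (rate_used / rate_fresh) * 100
rate_used = 8.4, rate_fresh = 71.4
= (8.4 / 71.4) * 100
= 0.1176 * 100 = 11.76

11.76 %


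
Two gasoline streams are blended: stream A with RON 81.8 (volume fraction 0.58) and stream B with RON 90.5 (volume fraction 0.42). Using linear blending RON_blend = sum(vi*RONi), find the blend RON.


Linear blending: RON_blend = sum(vi * RONi)
Contribution 1: 0.58 * 81.8 = 47.444
Contribution 2: 0.42 * 90.5 = 38.01
RON_blend = 47.444 + 38.01 = 85.454

85.454


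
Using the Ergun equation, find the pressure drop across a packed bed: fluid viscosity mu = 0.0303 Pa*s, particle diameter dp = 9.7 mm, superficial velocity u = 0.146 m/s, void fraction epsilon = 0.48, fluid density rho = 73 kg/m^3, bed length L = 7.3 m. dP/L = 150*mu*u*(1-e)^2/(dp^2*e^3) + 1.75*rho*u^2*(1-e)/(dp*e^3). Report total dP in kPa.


dp = 9.7 mm = 0.0097 m
Viscous term = 150*0.0303*0.146*(1-0.48)^2 / (0.0097^2*0.48^3) = 17243.5
Inertial term = 1.75*73*0.146^2*(1-0.48) / (0.0097*0.48^3) = 1320
dP/L = 17243.5 + 1320 = 18563.5 Pa/m
dP = 18563.5 * 7.3 / 1000 = 135.5 kPa

135.5 kPa


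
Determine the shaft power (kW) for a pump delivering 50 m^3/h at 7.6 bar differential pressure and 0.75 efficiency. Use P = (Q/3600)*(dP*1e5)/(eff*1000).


Q = 50 / 3600 = 0.0138889 m^3/s
P = 0.0138889 * (7.6 * 1e5) / 0.75 / 1000 = 14.07

14.07 kW


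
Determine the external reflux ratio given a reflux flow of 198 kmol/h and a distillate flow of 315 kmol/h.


Reflux ratio definition: R = L / D (liquid returned / distillate withdrawn)
L = 198 kmol/h, D = 315 kmol/h
R = 198 / 315 = 0.6286

0.6286


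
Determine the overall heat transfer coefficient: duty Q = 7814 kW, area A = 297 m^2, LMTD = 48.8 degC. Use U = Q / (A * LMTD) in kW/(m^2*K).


From Q = U*A*LMTD, U = Q / (A * LMTD)
U = 7814 / (297 * 48.8) = 7814 / 14493.6 = 0.5391

0.5391 kW/(m^2*K)


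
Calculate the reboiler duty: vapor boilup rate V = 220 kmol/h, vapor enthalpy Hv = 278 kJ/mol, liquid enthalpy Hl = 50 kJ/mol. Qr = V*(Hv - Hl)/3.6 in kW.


Qr = 220 * (278 - 50) / 3.6 = 220 * 228 / 3.6 = 13930

13930 kW


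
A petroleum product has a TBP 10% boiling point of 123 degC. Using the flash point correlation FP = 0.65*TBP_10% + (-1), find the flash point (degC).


FP = 0.65 * 123 + (-1) = 78.95

78.95 degC


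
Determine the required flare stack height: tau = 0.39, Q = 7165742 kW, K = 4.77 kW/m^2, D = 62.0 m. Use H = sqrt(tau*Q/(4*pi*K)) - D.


tau*Q/(4*pi*K) = 0.39 * 7165742 / (4 * pi * 4.77) = 46622.7
sqrt(46622.7) = 215.923
H = 215.923 - 62.0 = 153.9

153.9 m


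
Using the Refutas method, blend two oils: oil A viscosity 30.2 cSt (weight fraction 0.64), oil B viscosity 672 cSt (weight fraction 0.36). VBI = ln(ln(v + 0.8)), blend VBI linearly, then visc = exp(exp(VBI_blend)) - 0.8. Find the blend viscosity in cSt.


Refutas method: VBN_i = 14.534*ln(ln(visc_i + 0.8)) + 10.975, blended linearly by mass fraction; since VBN is linear in VBI_i = ln(ln(visc_i + 0.8)) and the fractions sum to 1, blend VBI directly: visc = exp(exp(VBI_blend)) - 0.8
VBI_1 = ln(ln(30.2 + 0.8)) = 1.23372
VBI_2 = ln(ln(672 + 0.8)) = 1.87356
VBI_blend = 0.64 * 1.23372 + 0.36 * 1.87356 = 1.46406
visc_blend = exp(exp(1.46406)) - 0.8 = 74.65

74.65 cSt


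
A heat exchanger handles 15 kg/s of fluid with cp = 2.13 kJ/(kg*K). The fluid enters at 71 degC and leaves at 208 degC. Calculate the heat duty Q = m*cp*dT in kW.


Q = m_dot * cp * delta_T
delta_T = 208 - 71 = 137 K
Q = 15 * 2.13 * 137
= 31.95 * 137
= 4377.15 kW

4377.15 kW


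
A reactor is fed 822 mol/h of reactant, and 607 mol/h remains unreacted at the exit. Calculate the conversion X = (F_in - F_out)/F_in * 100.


X = (F_in - F_out) / F_in * 100
Moles reacted = 822 - 607 = 215
X = 215 / 822 * 100
= 0.2616 * 100
= 26.16 %

26.16 %


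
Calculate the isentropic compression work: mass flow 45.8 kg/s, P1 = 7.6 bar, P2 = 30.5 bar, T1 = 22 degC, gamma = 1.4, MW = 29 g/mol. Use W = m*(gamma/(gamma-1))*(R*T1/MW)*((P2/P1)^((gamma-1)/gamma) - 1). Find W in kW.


Isentropic work: W = m*(gamma/(gamma-1))*(R*T1/MW)*((P2/P1)^((gamma-1)/gamma) - 1)
T1 = 22 + 273.15 = 295.15 K
Pressure ratio = 30.5 / 7.6 = 4.01316
Exponent = (1.4 - 1)/1.4 = 0.285714
(P2/P1)^exp - 1 = 4.01316^0.285714 - 1 = 0.487389
W = 45.8 * 1.4 / 0.4 * 8.314 * 295.15 / 29 * 0.487389 = 6611

6611 kW


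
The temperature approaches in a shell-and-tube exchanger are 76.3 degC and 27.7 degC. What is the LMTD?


LMTD = (dT1 - dT2) / ln(dT1/dT2)
= (76.3 - 27.7) / ln(76.3 / 27.7) = 48.6 / 1.01324 = 47.96

47.96 degC


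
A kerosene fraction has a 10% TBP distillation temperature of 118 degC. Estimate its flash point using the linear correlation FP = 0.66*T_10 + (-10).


FP = 0.66 * 118 + (-10) = 67.88

67.88 degC


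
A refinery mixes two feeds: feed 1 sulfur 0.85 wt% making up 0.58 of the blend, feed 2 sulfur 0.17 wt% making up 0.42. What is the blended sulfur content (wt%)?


Linear sulfur blending: S_blend = x1*S1 + x2*S2
Contribution 1: 0.58 * 0.85 = 0.493 wt%
Contribution 2: 0.42 * 0.17 = 0.0714 wt%
S_blend = 0.493 + 0.0714 = 0.5644

0.5644 wt%


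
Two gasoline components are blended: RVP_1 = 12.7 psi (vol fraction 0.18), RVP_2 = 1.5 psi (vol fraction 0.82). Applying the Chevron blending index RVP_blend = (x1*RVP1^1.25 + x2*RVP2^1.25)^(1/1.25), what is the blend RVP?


Chevron index: RVP_blend = (sum xi*RVPi^1.25)^(1/1.25)
RVP^1.25 terms: 0.18 * 12.7^1.25 + 0.82 * 1.5^1.25 = 5.67668
RVP_blend = 5.67668^(1/1.25) = 4.011

4.011 psi


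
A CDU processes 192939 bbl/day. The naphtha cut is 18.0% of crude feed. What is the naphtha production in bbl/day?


Crude throughput = 192939 bbl/day
Fraction yield = 18.0%
yield = throughput * fraction / 100
yield = 192939 * 18.0 / 100 = 34729.02

34729.02 bbl/day


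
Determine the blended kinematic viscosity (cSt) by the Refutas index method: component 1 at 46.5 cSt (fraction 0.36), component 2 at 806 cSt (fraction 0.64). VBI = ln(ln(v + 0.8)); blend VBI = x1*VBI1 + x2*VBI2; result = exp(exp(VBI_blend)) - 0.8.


Refutas method: VBN_i = 14.534*ln(ln(visc_i + 0.8)) + 10.975, blended linearly by mass fraction; since VBN is linear in VBI_i = ln(ln(visc_i + 0.8)) and the fractions sum to 1, blend VBI directly: visc = exp(exp(VBI_blend)) - 0.8
VBI_1 = ln(ln(46.5 + 0.8)) = 1.34976
VBI_2 = ln(ln(806 + 0.8)) = 1.90107
VBI_blend = 0.36 * 1.34976 + 0.64 * 1.90107 = 1.7026
visc_blend = exp(exp(1.7026)) - 0.8 = 241.0

241.0 cSt


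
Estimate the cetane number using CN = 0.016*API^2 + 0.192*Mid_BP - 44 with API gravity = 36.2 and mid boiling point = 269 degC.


CN = 0.016 * 36.2^2 + 0.192 * 269 - 44
CN = 20.96704 + 51.648 - 44 = 28.61504

28.61504


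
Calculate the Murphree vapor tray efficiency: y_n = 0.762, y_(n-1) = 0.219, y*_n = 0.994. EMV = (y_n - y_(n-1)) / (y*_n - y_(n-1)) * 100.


Murphree vapor efficiency: EMV = (y_n - y_(n-1)) / (y*_n - y_(n-1)) * 100
EMV = (0.762 - 0.219) / (0.994 - 0.219) * 100 = 0.543 / 0.775 * 100 = 70.06

70.06 %


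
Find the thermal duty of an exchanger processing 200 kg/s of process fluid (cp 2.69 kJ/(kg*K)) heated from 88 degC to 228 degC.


Q = m_dot * cp * delta_T
delta_T = 228 - 88 = 140 K
Q = 200 * 2.69 * 140
= 538 * 140
= 75320 kW

75320 kW


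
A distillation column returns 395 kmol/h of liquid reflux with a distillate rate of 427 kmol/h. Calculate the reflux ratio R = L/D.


Reflux ratio definition: R = L / D (liquid returned / distillate withdrawn)
L = 395 kmol/h, D = 427 kmol/h
R = 395 / 427 = 0.9251

0.9251


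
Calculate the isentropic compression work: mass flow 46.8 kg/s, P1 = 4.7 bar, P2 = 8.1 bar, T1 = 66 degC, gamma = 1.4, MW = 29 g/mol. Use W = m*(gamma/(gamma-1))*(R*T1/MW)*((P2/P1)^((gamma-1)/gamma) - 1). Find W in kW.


Isentropic work: W = m*(gamma/(gamma-1))*(R*T1/MW)*((P2/P1)^((gamma-1)/gamma) - 1)
T1 = 66 + 273.15 = 339.15 K
Pressure ratio = 8.1 / 4.7 = 1.7234
Exponent = (1.4 - 1)/1.4 = 0.285714
(P2/P1)^exp - 1 = 1.7234^0.285714 - 1 = 0.168258
W = 46.8 * 1.4 / 0.4 * 8.314 * 339.15 / 29 * 0.168258 = 2680

2680 kW


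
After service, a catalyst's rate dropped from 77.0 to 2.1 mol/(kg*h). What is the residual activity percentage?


Activity (%) = (rate_used / rate_fresh) * 100
rate_used = 2.1, rate_fresh = 77.0
= (2.1 / 77.0) * 100
= 0.02727 * 100 = 2.727

2.727 %


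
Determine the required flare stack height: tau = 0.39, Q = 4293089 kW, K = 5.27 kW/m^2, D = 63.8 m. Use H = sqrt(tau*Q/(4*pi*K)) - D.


tau*Q/(4*pi*K) = 0.39 * 4293089 / (4 * pi * 5.27) = 25282.2
sqrt(25282.2) = 159.004
H = 159.004 - 63.8 = 95.20

95.20 m


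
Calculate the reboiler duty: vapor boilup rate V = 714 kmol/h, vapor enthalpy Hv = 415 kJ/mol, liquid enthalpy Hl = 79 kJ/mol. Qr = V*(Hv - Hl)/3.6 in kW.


Qr = 714 * (415 - 79) / 3.6 = 714 * 336 / 3.6 = 66640

66640 kW


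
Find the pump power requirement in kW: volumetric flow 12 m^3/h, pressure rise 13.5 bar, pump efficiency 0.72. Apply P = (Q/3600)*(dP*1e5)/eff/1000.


Q = 12 / 3600 = 0.00333333 m^3/s
P = 0.00333333 * (13.5 * 1e5) / 0.72 / 1000 = 6.250

6.250 kW


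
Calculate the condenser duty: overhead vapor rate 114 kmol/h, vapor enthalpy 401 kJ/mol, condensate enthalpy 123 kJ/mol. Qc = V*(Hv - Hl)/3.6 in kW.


Qc = 114 * (401 - 123) / 3.6 = 114 * 278 / 3.6 = 8803

8803 kW


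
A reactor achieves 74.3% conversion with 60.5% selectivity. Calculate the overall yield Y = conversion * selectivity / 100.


Overall yield = conversion (%) * selectivity (%) / 100
Conversion = 74.3%, Selectivity = 60.5%
Y = 74.3 * 60.5 / 100
= 44.9515 %

44.9515 %


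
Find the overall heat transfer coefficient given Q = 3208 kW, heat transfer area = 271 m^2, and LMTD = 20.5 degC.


From Q = U*A*LMTD, U = Q / (A * LMTD)
U = 3208 / (271 * 20.5) = 3208 / 5555.5 = 0.5774

0.5774 kW/(m^2*K)


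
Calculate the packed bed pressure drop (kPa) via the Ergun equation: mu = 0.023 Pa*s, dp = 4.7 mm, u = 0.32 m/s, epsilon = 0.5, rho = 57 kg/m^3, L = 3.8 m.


dp = 4.7 mm = 0.0047 m
Viscous term = 150*0.023*0.32*(1-0.5)^2 / (0.0047^2*0.5^3) = 99954.7
Inertial term = 1.75*57*0.32^2*(1-0.5) / (0.0047*0.5^3) = 8693.11
dP/L = 99954.7 + 8693.11 = 108648 Pa/m
dP = 108648 * 3.8 / 1000 = 412.9 kPa

412.9 kPa


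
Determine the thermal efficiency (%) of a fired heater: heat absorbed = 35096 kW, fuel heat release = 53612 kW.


Furnace efficiency = Q_absorbed / Q_fuel * 100
= 35096 / 53612 * 100 = 65.46

65.46 %


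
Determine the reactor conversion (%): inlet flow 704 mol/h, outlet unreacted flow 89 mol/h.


X = (F_in - F_out) / F_in * 100
Moles reacted = 704 - 89 = 615
X = 615 / 704 * 100
= 0.8736 * 100
= 87.36 %

87.36 %


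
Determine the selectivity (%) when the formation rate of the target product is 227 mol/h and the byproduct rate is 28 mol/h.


Selectivity = desired / (desired + undesired) * 100
Total products = 227 + 28 = 255 mol/h
S = 227 / 255 * 100
= 0.8902 * 100
= 89.02 %

89.02 %


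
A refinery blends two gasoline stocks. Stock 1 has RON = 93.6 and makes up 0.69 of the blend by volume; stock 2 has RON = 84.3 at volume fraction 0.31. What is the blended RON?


Linear blending: RON_blend = sum(vi * RONi)
Contribution 1: 0.69 * 93.6 = 64.584
Contribution 2: 0.31 * 84.3 = 26.133
RON_blend = 64.584 + 26.133 = 90.717

90.717


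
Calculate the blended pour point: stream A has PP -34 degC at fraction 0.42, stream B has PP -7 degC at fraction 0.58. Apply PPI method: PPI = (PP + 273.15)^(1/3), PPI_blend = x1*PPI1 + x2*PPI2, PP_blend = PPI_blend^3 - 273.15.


PPI_1 = (-34 + 273.15)^(1/3) = 6.20712
PPI_2 = (-7 + 273.15)^(1/3) = 6.432436
PPI_blend = 0.42 * 6.20712 + 0.58 * 6.432436 = 6.337803
PP_blend = 6.337803^3 - 273.15 = 254.5753 - 273.15 = -18.57

-18.57 degC


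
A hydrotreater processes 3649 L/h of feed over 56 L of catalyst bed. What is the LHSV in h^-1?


LHSV = volumetric feed rate / catalyst volume
= 3649 L/h / 56 L
= 65.16 h^-1

65.16 h^-1


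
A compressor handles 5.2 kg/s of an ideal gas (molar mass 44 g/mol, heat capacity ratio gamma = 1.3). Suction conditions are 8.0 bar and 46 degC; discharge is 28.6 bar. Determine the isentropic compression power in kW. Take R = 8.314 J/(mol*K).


Isentropic work: W = m*(gamma/(gamma-1))*(R*T1/MW)*((P2/P1)^((gamma-1)/gamma) - 1)
T1 = 46 + 273.15 = 319.15 K
Pressure ratio = 28.6 / 8.0 = 3.575
Exponent = (1.3 - 1)/1.3 = 0.230769
(P2/P1)^exp - 1 = 3.575^0.230769 - 1 = 0.341773
W = 5.2 * 1.3 / 0.3 * 8.314 * 319.15 / 44 * 0.341773 = 464.4

464.4 kW


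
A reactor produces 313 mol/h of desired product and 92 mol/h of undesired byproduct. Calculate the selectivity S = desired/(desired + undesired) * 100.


Selectivity = desired / (desired + undesired) * 100
Total products = 313 + 92 = 405 mol/h
S = 313 / 405 * 100
= 0.7728 * 100
= 77.28 %

77.28 %


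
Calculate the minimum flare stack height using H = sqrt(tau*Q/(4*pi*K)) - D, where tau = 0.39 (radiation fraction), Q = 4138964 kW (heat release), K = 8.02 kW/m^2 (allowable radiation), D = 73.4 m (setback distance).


tau*Q/(4*pi*K) = 0.39 * 4138964 / (4 * pi * 8.02) = 16016.7
sqrt(16016.7) = 126.557
H = 126.557 - 73.4 = 53.16

53.16 m


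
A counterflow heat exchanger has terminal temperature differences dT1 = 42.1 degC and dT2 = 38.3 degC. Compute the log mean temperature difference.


LMTD = (dT1 - dT2) / ln(dT1/dT2)
= (42.1 - 38.3) / ln(42.1 / 38.3) = 3.8 / 0.0945978 = 40.17

40.17 degC


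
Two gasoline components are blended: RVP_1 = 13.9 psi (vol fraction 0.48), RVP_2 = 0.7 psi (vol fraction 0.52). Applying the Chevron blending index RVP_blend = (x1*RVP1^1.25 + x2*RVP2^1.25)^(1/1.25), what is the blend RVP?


Chevron index: RVP_blend = (sum xi*RVPi^1.25)^(1/1.25)
RVP^1.25 terms: 0.48 * 13.9^1.25 + 0.52 * 0.7^1.25 = 13.2157
RVP_blend = 13.2157^(1/1.25) = 7.886

7.886 psi


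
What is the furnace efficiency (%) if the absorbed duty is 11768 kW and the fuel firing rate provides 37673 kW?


Furnace efficiency = Q_absorbed / Q_fuel * 100
= 11768 / 37673 * 100 = 31.24

31.24 %


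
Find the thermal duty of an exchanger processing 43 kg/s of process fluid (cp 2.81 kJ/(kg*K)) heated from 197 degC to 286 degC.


Q = m_dot * cp * delta_T
delta_T = 286 - 197 = 89 K
Q = 43 * 2.81 * 89
= 120.83 * 89
= 10753.87 kW

10753.87 kW


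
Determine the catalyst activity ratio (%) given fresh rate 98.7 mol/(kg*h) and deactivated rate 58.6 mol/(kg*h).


Activity (%) = (rate_used / rate_fresh) * 100
rate_used = 58.6, rate_fresh = 98.7
= (58.6 / 98.7) * 100
= 0.5937 * 100 = 59.37

59.37 %


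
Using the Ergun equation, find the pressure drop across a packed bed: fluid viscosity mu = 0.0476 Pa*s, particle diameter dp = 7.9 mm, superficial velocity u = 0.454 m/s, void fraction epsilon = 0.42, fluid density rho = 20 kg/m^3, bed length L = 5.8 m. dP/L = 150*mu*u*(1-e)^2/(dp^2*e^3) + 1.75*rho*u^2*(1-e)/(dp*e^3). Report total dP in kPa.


dp = 7.9 mm = 0.0079 m
Viscous term = 150*0.0476*0.454*(1-0.42)^2 / (0.0079^2*0.42^3) = 235835
Inertial term = 1.75*20*0.454^2*(1-0.42) / (0.0079*0.42^3) = 7148.79
dP/L = 235835 + 7148.79 = 242984 Pa/m
dP = 242984 * 5.8 / 1000 = 1409 kPa

1409 kPa


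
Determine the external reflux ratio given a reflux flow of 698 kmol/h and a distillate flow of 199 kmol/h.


Reflux ratio definition: R = L / D (liquid returned / distillate withdrawn)
L = 698 kmol/h, D = 199 kmol/h
R = 698 / 199 = 3.508

3.508


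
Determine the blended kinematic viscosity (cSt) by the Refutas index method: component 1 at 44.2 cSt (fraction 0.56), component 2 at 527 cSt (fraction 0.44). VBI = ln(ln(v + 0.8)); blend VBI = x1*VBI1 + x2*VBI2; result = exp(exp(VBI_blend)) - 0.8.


Refutas method: VBN_i = 14.534*ln(ln(visc_i + 0.8)) + 10.975, blended linearly by mass fraction; since VBN is linear in VBI_i = ln(ln(visc_i + 0.8)) and the fractions sum to 1, blend VBI directly: visc = exp(exp(VBI_blend)) - 0.8
VBI_1 = ln(ln(44.2 + 0.8)) = 1.33675
VBI_2 = ln(ln(527 + 0.8)) = 1.83557
VBI_blend = 0.56 * 1.33675 + 0.44 * 1.83557 = 1.55623
visc_blend = exp(exp(1.55623)) - 0.8 = 113.7

113.7 cSt


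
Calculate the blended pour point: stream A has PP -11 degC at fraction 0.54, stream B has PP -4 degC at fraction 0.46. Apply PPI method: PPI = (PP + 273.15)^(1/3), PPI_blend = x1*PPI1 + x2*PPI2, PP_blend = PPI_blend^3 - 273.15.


PPI_1 = (-11 + 273.15)^(1/3) = 6.400049
PPI_2 = (-4 + 273.15)^(1/3) = 6.456514
PPI_blend = 0.54 * 6.400049 + 0.46 * 6.456514 = 6.426023
PP_blend = 6.426023^3 - 273.15 = 265.3547 - 273.15 = -7.8

-7.8 degC


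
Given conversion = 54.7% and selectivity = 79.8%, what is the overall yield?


Overall yield = conversion (%) * selectivity (%) / 100
Conversion = 54.7%, Selectivity = 79.8%
Y = 54.7 * 79.8 / 100
= 43.6506 %

43.6506 %


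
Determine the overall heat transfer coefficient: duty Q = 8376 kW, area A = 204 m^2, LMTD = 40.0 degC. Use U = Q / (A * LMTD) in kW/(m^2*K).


From Q = U*A*LMTD, U = Q / (A * LMTD)
U = 8376 / (204 * 40.0) = 8376 / 8160 = 1.026

1.026 kW/(m^2*K)


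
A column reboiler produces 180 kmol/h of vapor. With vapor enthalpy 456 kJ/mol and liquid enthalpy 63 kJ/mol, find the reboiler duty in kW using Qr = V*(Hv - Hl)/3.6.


Qr = 180 * (456 - 63) / 3.6 = 180 * 393 / 3.6 = 19650

19650 kW


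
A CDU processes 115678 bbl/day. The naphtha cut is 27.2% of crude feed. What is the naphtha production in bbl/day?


Crude throughput = 115678 bbl/day
Fraction yield = 27.2%
yield = throughput * fraction / 100
yield = 115678 * 27.2 / 100 = 31464.416

31464.416 bbl/day


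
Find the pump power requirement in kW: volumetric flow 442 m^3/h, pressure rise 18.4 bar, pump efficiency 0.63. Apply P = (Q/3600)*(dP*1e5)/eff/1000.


Q = 442 / 3600 = 0.122778 m^3/s
P = 0.122778 * (18.4 * 1e5) / 0.63 / 1000 = 358.6

358.6 kW


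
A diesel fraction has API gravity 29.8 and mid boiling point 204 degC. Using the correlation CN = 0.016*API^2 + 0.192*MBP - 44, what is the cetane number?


CN = 0.016 * 29.8^2 + 0.192 * 204 - 44
CN = 14.20864 + 39.168 - 44 = 9.37664

9.37664


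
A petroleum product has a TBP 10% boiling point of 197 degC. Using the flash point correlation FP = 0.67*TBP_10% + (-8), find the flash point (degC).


FP = 0.67 * 197 + (-8) = 123.99

123.99 degC


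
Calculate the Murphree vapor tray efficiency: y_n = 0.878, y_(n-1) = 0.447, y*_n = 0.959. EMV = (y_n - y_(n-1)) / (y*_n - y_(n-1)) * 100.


Murphree vapor efficiency: EMV = (y_n - y_(n-1)) / (y*_n - y_(n-1)) * 100
EMV = (0.878 - 0.447) / (0.959 - 0.447) * 100 = 0.431 / 0.512 * 100 = 84.18

84.18 %


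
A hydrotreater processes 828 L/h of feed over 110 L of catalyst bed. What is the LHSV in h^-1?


LHSV = volumetric feed rate / catalyst volume
= 828 L/h / 110 L
= 7.527 h^-1

7.527 h^-1


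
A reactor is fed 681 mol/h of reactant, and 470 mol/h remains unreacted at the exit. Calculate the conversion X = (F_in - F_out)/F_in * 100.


X = (F_in - F_out) / F_in * 100
Moles reacted = 681 - 470 = 211
X = 211 / 681 * 100
= 0.3098 * 100
= 30.98 %

30.98 %


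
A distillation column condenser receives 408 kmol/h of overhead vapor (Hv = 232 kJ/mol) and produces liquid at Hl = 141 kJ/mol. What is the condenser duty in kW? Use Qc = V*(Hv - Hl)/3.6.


Qc = 408 * (232 - 141) / 3.6 = 408 * 91 / 3.6 = 10310

10310 kW


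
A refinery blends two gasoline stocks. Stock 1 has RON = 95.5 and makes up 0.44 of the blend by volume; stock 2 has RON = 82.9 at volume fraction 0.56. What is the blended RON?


Linear blending: RON_blend = sum(vi * RONi)
Contribution 1: 0.44 * 95.5 = 42.02
Contribution 2: 0.56 * 82.9 = 46.424
RON_blend = 42.02 + 46.424 = 88.444

88.444


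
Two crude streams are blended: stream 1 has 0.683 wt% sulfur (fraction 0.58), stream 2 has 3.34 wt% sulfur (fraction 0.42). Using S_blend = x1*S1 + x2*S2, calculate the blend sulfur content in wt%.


Linear sulfur blending: S_blend = x1*S1 + x2*S2
Contribution 1: 0.58 * 0.683 = 0.39614 wt%
Contribution 2: 0.42 * 3.34 = 1.4028 wt%
S_blend = 0.39614 + 1.4028 = 1.79894

1.79894 wt%


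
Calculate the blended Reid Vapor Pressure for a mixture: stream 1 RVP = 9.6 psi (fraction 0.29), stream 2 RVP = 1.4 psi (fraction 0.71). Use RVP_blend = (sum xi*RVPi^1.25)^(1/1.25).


Chevron index: RVP_blend = (sum xi*RVPi^1.25)^(1/1.25)
RVP^1.25 terms: 0.29 * 9.6^1.25 + 0.71 * 1.4^1.25 = 5.98169
RVP_blend = 5.98169^(1/1.25) = 4.183

4.183 psi


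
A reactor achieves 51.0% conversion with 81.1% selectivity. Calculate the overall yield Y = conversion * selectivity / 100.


Overall yield = conversion (%) * selectivity (%) / 100
Conversion = 51.0%, Selectivity = 81.1%
Y = 51.0 * 81.1 / 100
= 41.361 %

41.361 %


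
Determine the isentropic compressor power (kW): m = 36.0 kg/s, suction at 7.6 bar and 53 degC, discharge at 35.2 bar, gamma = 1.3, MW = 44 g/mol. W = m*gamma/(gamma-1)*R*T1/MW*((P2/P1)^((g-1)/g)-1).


Isentropic work: W = m*(gamma/(gamma-1))*(R*T1/MW)*((P2/P1)^((gamma-1)/gamma) - 1)
T1 = 53 + 273.15 = 326.15 K
Pressure ratio = 35.2 / 7.6 = 4.63158
Exponent = (1.3 - 1)/1.3 = 0.230769
(P2/P1)^exp - 1 = 4.63158^0.230769 - 1 = 0.424392
W = 36.0 * 1.3 / 0.3 * 8.314 * 326.15 / 44 * 0.424392 = 4080

4080 kW


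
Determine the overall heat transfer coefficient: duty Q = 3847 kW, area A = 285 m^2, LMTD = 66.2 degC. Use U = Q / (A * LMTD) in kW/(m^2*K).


From Q = U*A*LMTD, U = Q / (A * LMTD)
U = 3847 / (285 * 66.2) = 3847 / 18867 = 0.2039

0.2039 kW/(m^2*K)


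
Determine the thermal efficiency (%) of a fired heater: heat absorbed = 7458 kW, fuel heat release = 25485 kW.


Furnace efficiency = Q_absorbed / Q_fuel * 100
= 7458 / 25485 * 100 = 29.26

29.26 %


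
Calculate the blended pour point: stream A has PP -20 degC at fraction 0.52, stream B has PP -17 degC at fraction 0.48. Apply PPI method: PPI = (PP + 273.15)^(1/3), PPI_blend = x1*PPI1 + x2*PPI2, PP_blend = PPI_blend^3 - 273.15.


PPI_1 = (-20 + 273.15)^(1/3) = 6.325953
PPI_2 = (-17 + 273.15)^(1/3) = 6.350844
PPI_blend = 0.52 * 6.325953 + 0.48 * 6.350844 = 6.337901
PP_blend = 6.337901^3 - 273.15 = 254.5871 - 273.15 = -18.56

-18.56 degC


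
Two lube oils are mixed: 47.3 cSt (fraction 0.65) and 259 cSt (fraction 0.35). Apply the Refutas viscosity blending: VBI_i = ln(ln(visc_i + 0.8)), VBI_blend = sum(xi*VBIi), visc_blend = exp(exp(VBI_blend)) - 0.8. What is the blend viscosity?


Refutas method: VBN_i = 14.534*ln(ln(visc_i + 0.8)) + 10.975, blended linearly by mass fraction; since VBN is linear in VBI_i = ln(ln(visc_i + 0.8)) and the fractions sum to 1, blend VBI directly: visc = exp(exp(VBI_blend)) - 0.8
VBI_1 = ln(ln(47.3 + 0.8)) = 1.3541
VBI_2 = ln(ln(259 + 0.8)) = 1.71558
VBI_blend = 0.65 * 1.3541 + 0.35 * 1.71558 = 1.48062
visc_blend = exp(exp(1.48062)) - 0.8 = 80.30

80.30 cSt


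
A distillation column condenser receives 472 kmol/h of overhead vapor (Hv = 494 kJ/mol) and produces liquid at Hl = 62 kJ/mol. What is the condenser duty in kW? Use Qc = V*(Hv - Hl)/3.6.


Qc = 472 * (494 - 62) / 3.6 = 472 * 432 / 3.6 = 56640

56640 kW


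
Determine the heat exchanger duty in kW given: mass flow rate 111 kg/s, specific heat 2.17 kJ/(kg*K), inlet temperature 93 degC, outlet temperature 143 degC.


Q = m_dot * cp * delta_T
delta_T = 143 - 93 = 50 K
Q = 111 * 2.17 * 50
= 240.87 * 50
= 12043.5 kW

12043.5 kW


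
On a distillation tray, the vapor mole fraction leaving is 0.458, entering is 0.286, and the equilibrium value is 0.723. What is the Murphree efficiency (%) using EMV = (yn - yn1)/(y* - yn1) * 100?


Murphree vapor efficiency: EMV = (y_n - y_(n-1)) / (y*_n - y_(n-1)) * 100
EMV = (0.458 - 0.286) / (0.723 - 0.286) * 100 = 0.172 / 0.437 * 100 = 39.36

39.36 %


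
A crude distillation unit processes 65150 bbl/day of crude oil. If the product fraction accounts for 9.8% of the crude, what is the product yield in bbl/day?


Crude throughput = 65150 bbl/day
Fraction yield = 9.8%
yield = throughput * fraction / 100
yield = 65150 * 9.8 / 100 = 6384.7

6384.7 bbl/day


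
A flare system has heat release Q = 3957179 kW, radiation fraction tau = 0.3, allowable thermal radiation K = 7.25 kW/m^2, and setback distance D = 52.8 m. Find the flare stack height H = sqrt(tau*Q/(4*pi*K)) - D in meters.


tau*Q/(4*pi*K) = 0.3 * 3957179 / (4 * pi * 7.25) = 13030.4
sqrt(13030.4) = 114.151
H = 114.151 - 52.8 = 61.35

61.35 m


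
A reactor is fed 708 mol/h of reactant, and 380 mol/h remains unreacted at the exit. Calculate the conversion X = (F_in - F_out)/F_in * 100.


X = (F_in - F_out) / F_in * 100
Moles reacted = 708 - 380 = 328
X = 328 / 708 * 100
= 0.4633 * 100
= 46.33 %

46.33 %


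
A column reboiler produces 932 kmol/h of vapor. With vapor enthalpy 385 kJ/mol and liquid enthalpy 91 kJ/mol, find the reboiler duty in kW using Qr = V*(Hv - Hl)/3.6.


Qr = 932 * (385 - 91) / 3.6 = 932 * 294 / 3.6 = 76110

76110 kW


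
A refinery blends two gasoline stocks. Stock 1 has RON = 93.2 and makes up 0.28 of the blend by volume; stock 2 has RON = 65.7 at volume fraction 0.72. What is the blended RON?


Linear blending: RON_blend = sum(vi * RONi)
Contribution 1: 0.28 * 93.2 = 26.096
Contribution 2: 0.72 * 65.7 = 47.304
RON_blend = 26.096 + 47.304 = 73.4

73.4


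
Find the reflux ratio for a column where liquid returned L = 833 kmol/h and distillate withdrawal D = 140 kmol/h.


Reflux ratio definition: R = L / D (liquid returned / distillate withdrawn)
L = 833 kmol/h, D = 140 kmol/h
R = 833 / 140 = 5.950

5.950


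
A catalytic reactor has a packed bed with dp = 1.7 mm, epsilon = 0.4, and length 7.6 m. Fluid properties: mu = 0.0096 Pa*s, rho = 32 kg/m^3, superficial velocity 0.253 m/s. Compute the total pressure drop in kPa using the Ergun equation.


dp = 1.7 mm = 0.0017 m
Viscous term = 150*0.0096*0.253*(1-0.4)^2 / (0.0017^2*0.4^3) = 709100
Inertial term = 1.75*32*0.253^2*(1-0.4) / (0.0017*0.4^3) = 19767.5
dP/L = 709100 + 19767.5 = 728868 Pa/m
dP = 728868 * 7.6 / 1000 = 5539 kPa

5539 kPa


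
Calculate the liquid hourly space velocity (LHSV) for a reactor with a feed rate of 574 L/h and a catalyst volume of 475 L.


LHSV = volumetric feed rate / catalyst volume
= 574 L/h / 475 L
= 1.208 h^-1

1.208 h^-1


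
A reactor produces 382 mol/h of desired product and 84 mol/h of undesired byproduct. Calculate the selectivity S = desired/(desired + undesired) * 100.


Selectivity = desired / (desired + undesired) * 100
Total products = 382 + 84 = 466 mol/h
S = 382 / 466 * 100
= 0.8197 * 100
= 81.97 %

81.97 %


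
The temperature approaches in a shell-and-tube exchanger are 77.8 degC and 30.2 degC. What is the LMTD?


LMTD = (dT1 - dT2) / ln(dT1/dT2)
= (77.8 - 30.2) / ln(77.8 / 30.2) = 47.6 / 0.9463 = 50.30

50.30 degC


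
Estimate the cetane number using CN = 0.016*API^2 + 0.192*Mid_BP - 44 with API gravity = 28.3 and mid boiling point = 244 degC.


CN = 0.016 * 28.3^2 + 0.192 * 244 - 44
CN = 12.81424 + 46.848 - 44 = 15.66224

15.66224


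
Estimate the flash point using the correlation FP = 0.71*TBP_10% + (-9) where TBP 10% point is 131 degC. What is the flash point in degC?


FP = 0.71 * 131 + (-9) = 84.01

84.01 degC


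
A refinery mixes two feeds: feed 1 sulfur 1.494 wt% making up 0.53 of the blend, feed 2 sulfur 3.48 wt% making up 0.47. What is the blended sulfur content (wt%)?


Linear sulfur blending: S_blend = x1*S1 + x2*S2
Contribution 1: 0.53 * 1.494 = 0.79182 wt%
Contribution 2: 0.47 * 3.48 = 1.6356 wt%
S_blend = 0.79182 + 1.6356 = 2.42742

2.42742 wt%


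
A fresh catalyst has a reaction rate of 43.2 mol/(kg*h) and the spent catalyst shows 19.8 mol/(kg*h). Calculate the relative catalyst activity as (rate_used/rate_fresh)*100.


Activity (%) = (rate_used / rate_fresh) * 100
rate_used = 19.8, rate_fresh = 43.2
= (19.8 / 43.2) * 100
= 0.4583 * 100 = 45.83

45.83 %


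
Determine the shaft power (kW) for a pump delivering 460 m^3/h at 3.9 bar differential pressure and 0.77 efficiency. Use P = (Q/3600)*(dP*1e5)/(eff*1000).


Q = 460 / 3600 = 0.127778 m^3/s
P = 0.127778 * (3.9 * 1e5) / 0.77 / 1000 = 64.72

64.72 kW


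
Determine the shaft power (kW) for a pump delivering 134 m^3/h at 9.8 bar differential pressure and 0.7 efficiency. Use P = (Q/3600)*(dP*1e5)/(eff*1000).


Q = 134 / 3600 = 0.0372222 m^3/s
P = 0.0372222 * (9.8 * 1e5) / 0.7 / 1000 = 52.11

52.11 kW


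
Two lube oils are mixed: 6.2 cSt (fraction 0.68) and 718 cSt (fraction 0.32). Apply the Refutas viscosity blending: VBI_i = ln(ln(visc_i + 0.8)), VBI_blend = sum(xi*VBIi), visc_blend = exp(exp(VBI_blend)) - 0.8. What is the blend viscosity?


Refutas method: VBN_i = 14.534*ln(ln(visc_i + 0.8)) + 10.975, blended linearly by mass fraction; since VBN is linear in VBI_i = ln(ln(visc_i + 0.8)) and the fractions sum to 1, blend VBI directly: visc = exp(exp(VBI_blend)) - 0.8
VBI_1 = ln(ln(6.2 + 0.8)) = 0.66573
VBI_2 = ln(ln(718 + 0.8)) = 1.88367
VBI_blend = 0.68 * 0.66573 + 0.32 * 1.88367 = 1.05547
visc_blend = exp(exp(1.05547)) - 0.8 = 16.90

16.90 cSt


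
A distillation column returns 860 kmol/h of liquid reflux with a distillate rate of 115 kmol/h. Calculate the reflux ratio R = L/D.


Reflux ratio definition: R = L / D (liquid returned / distillate withdrawn)
L = 860 kmol/h, D = 115 kmol/h
R = 860 / 115 = 7.478

7.478


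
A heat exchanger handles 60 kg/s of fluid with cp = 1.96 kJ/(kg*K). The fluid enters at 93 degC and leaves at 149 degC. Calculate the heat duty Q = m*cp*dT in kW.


Q = m_dot * cp * delta_T
delta_T = 149 - 93 = 56 K
Q = 60 * 1.96 * 56
= 117.6 * 56
= 6585.6 kW

6585.6 kW


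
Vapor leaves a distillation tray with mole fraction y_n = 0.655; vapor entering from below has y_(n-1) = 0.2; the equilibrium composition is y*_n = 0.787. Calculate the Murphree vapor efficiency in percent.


Murphree vapor efficiency: EMV = (y_n - y_(n-1)) / (y*_n - y_(n-1)) * 100
EMV = (0.655 - 0.2) / (0.787 - 0.2) * 100 = 0.455 / 0.587 * 100 = 77.51

77.51 %


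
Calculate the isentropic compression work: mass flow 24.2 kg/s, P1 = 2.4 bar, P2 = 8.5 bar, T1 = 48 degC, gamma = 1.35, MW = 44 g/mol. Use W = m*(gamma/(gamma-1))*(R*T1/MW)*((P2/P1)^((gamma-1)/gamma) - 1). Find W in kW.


Isentropic work: W = m*(gamma/(gamma-1))*(R*T1/MW)*((P2/P1)^((gamma-1)/gamma) - 1)
T1 = 48 + 273.15 = 321.15 K
Pressure ratio = 8.5 / 2.4 = 3.54167
Exponent = (1.35 - 1)/1.35 = 0.259259
(P2/P1)^exp - 1 = 3.54167^0.259259 - 1 = 0.387993
W = 24.2 * 1.35 / 0.35 * 8.314 * 321.15 / 44 * 0.387993 = 2198

2198 kW


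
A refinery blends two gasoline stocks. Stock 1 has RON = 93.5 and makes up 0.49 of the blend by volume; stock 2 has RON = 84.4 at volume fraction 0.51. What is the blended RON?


Linear blending: RON_blend = sum(vi * RONi)
Contribution 1: 0.49 * 93.5 = 45.815
Contribution 2: 0.51 * 84.4 = 43.044
RON_blend = 45.815 + 43.044 = 88.859

88.859


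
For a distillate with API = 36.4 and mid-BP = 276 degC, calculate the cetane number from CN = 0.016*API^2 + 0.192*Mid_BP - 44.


CN = 0.016 * 36.4^2 + 0.192 * 276 - 44
CN = 21.19936 + 52.992 - 44 = 30.19136

30.19136


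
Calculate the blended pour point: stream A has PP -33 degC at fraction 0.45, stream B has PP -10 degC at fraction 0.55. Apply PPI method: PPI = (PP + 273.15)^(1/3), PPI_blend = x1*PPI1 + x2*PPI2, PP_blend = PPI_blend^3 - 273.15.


PPI_1 = (-33 + 273.15)^(1/3) = 6.215759
PPI_2 = (-10 + 273.15)^(1/3) = 6.408176
PPI_blend = 0.45 * 6.215759 + 0.55 * 6.408176 = 6.321588
PP_blend = 6.321588^3 - 273.15 = 252.6263 - 273.15 = -20.52

-20.52 degC


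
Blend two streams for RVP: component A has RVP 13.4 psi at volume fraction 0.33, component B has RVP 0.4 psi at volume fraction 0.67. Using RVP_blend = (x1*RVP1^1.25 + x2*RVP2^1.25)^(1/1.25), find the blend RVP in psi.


Chevron index: RVP_blend = (sum xi*RVPi^1.25)^(1/1.25)
RVP^1.25 terms: 0.33 * 13.4^1.25 + 0.67 * 0.4^1.25 = 8.67361
RVP_blend = 8.67361^(1/1.25) = 5.631

5.631 psi


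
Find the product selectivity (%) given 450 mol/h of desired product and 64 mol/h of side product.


Selectivity = desired / (desired + undesired) * 100
Total products = 450 + 64 = 514 mol/h
S = 450 / 514 * 100
= 0.8755 * 100
= 87.55 %

87.55 %


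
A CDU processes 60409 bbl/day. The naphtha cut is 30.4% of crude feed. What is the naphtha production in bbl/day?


Crude throughput = 60409 bbl/day
Fraction yield = 30.4%
yield = throughput * fraction / 100
yield = 60409 * 30.4 / 100 = 18364.336

18364.336 bbl/day


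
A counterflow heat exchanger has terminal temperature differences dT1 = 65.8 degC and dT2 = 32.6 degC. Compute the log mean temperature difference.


LMTD = (dT1 - dT2) / ln(dT1/dT2)
= (65.8 - 32.6) / ln(65.8 / 32.6) = 33.2 / 0.702308 = 47.27

47.27 degC


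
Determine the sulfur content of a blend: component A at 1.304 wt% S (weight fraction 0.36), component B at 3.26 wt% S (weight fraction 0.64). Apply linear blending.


Linear sulfur blending: S_blend = x1*S1 + x2*S2
Contribution 1: 0.36 * 1.304 = 0.46944 wt%
Contribution 2: 0.64 * 3.26 = 2.0864 wt%
S_blend = 0.46944 + 2.0864 = 2.55584

2.55584 wt%


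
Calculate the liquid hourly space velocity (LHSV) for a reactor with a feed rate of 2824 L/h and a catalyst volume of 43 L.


LHSV = volumetric feed rate / catalyst volume
= 2824 L/h / 43 L
= 65.67 h^-1

65.67 h^-1


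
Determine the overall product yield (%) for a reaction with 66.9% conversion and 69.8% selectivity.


Overall yield = conversion (%) * selectivity (%) / 100
Conversion = 66.9%, Selectivity = 69.8%
Y = 66.9 * 69.8 / 100
= 46.6962 %

46.6962 %


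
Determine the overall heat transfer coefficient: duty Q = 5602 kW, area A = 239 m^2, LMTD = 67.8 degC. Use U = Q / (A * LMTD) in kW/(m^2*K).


From Q = U*A*LMTD, U = Q / (A * LMTD)
U = 5602 / (239 * 67.8) = 5602 / 16204.2 = 0.3457

0.3457 kW/(m^2*K)


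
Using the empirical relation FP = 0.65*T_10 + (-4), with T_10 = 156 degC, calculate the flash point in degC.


FP = 0.65 * 156 + (-4) = 97.4

97.4 degC
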